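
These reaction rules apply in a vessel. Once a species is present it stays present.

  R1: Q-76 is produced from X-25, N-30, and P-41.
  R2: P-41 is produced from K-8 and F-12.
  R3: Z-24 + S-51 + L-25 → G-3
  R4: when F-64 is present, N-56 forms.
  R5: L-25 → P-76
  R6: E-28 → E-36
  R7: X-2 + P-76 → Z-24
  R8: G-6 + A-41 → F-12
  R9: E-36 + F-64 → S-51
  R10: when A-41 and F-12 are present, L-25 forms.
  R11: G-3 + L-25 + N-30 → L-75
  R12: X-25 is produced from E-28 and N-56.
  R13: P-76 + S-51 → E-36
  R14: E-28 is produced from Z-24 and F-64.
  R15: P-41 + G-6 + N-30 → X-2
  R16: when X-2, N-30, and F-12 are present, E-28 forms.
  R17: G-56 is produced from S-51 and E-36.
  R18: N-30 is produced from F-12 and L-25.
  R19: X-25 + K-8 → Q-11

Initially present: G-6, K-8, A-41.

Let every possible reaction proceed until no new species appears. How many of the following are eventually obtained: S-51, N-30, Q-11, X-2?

G-6 and A-41 present → F-12 forms (R8).
A-41 and F-12 present → L-25 forms (R10).
K-8 and F-12 present → P-41 forms (R2).
F-12 and L-25 present → N-30 forms (R18).
P-41, G-6, and N-30 present → X-2 forms (R15).
S-51 would need E-36 and F-64 (R9), but F-64 never forms.
N-30: reached.
Q-11 would need X-25 and K-8 (R19), but X-25 never forms.
X-2: reached.
Reached: N-30 and X-2 — 2 of the 4.

2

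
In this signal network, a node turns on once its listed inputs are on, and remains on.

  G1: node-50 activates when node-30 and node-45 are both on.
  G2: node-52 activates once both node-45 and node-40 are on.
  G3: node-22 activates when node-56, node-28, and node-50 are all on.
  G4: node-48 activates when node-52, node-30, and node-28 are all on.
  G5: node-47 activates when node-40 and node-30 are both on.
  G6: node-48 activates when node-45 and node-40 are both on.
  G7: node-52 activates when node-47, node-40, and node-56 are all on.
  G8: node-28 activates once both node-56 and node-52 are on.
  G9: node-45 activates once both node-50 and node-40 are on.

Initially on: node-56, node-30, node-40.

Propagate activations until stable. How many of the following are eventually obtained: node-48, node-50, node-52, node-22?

2

node-40 and node-30 are on, so node-47 activates (G5).
node-47, node-40, and node-56 are on, so node-52 activates (G7).
node-56 and node-52 are on, so node-28 activates (G8).
G4: node-52, node-30, and node-28 on → node-48 on.
node-48: reached.
node-50 would need node-30 and node-45 (G1), but node-45 never turns on.
node-52: reached.
node-22 would need node-56, node-28, and node-50 (G3), but node-50 never turns on.
Reached: node-48 and node-52 — 2 of the 4.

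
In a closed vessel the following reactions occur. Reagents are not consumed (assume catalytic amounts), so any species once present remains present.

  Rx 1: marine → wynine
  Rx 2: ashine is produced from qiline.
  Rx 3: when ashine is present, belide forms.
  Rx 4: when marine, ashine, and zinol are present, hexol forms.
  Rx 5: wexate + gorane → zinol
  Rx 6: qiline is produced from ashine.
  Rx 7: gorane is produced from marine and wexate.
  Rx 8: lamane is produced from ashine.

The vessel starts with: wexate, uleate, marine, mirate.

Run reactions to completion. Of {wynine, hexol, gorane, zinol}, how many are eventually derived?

3

marine and wexate present → gorane forms (Rx 7).
marine present → wynine forms (Rx 1).
wexate and gorane present → zinol forms (Rx 5).
wynine: reached.
hexol would need marine, ashine, and zinol (Rx 4), but ashine never forms.
gorane: reached.
zinol: reached.
Reached: wynine, gorane, and zinol — 3 of the 4.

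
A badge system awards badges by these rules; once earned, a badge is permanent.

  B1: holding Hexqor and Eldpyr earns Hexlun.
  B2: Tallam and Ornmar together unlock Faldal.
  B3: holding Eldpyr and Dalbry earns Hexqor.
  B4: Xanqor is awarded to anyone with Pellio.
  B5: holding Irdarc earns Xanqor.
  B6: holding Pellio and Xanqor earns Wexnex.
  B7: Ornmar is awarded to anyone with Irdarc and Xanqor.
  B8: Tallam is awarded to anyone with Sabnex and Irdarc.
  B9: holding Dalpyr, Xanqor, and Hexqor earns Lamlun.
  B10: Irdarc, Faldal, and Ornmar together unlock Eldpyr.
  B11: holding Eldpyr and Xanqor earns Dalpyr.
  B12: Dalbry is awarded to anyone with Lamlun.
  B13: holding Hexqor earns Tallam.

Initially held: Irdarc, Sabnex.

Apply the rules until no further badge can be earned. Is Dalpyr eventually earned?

Yes

With Irdarc, Xanqor is earned (B5).
With Sabnex and Irdarc, Tallam is earned (B8).
With Irdarc and Xanqor, Ornmar is earned (B7).
With Tallam and Ornmar, Faldal is earned (B2).
With Irdarc, Faldal, and Ornmar, Eldpyr is earned (B10).
With Eldpyr and Xanqor, Dalpyr is earned (B11).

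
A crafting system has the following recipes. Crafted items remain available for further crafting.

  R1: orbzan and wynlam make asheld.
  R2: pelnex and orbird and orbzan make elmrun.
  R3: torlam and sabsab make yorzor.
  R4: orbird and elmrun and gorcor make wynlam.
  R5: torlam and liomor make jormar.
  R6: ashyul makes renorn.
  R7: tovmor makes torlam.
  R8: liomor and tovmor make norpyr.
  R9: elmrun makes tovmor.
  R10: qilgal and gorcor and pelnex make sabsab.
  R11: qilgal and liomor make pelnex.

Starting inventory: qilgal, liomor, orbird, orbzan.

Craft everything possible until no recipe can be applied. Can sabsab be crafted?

sabsab would need qilgal, gorcor, and pelnex (R10), but gorcor is never obtained.

No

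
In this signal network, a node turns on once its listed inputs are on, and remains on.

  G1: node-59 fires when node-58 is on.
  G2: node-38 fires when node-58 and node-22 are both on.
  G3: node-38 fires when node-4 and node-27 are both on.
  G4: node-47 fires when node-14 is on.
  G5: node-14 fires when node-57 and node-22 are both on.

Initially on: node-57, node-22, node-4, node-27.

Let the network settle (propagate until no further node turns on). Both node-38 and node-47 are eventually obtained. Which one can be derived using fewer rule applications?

node-38: G3: node-4 and node-27 on → node-38 on. [1 rule application]
node-47: G5: node-57 and node-22 on → node-14 on. G4: node-14 on → node-47 on. [2 rule applications]
node-38 needs fewer.

node-38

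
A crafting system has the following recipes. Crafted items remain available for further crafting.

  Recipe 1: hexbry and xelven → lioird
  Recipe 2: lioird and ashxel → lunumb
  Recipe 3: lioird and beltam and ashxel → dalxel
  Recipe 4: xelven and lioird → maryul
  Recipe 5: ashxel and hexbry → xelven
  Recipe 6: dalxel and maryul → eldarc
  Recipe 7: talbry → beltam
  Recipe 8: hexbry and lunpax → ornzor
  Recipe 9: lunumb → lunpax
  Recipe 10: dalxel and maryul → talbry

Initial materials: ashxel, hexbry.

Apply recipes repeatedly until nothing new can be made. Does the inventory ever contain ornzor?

Yes

ashxel and hexbry → xelven (Recipe 5).
hexbry and xelven → lioird (Recipe 1).
lioird and ashxel → lunumb (Recipe 2).
lunumb → lunpax (Recipe 9).
hexbry and lunpax → ornzor (Recipe 8).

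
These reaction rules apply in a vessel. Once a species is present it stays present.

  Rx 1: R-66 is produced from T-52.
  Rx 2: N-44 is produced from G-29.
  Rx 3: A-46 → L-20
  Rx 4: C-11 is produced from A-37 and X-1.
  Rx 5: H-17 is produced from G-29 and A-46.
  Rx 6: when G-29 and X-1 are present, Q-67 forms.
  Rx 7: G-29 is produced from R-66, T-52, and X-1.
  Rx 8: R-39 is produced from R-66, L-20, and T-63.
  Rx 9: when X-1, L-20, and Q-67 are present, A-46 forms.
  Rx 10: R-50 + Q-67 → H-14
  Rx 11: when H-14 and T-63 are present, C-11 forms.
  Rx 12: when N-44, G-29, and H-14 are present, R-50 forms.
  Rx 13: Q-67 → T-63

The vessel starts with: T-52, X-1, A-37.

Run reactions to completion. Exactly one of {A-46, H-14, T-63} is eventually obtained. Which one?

T-52 present → R-66 forms (Rx 1).
R-66, T-52, and X-1 present → G-29 forms (Rx 7).
G-29 and X-1 present → Q-67 forms (Rx 6).
Q-67 present → T-63 forms (Rx 13).
H-14 would need R-50 and Q-67 (Rx 10), but R-50 never forms. A-46 would need X-1, L-20, and Q-67 (Rx 9), but L-20 never forms.

T-63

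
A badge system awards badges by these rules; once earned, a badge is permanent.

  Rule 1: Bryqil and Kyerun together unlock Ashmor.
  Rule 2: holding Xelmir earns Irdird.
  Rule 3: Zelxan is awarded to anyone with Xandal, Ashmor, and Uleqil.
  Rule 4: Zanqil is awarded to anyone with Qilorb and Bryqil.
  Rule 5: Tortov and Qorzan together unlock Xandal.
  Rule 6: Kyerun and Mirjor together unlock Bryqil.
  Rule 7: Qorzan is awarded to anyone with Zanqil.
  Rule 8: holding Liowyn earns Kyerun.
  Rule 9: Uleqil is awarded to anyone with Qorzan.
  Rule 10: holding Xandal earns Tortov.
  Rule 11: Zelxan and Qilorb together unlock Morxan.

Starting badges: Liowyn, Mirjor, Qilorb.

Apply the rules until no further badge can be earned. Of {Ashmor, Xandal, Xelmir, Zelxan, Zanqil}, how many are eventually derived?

2

With Liowyn, Kyerun is earned (Rule 8).
With Kyerun and Mirjor, Bryqil is earned (Rule 6).
With Bryqil and Kyerun, Ashmor is earned (Rule 1).
With Qilorb and Bryqil, Zanqil is earned (Rule 4).
Ashmor: reached.
Xandal would need Tortov and Qorzan (Rule 5), but Tortov is never earned.
No rule produces Xelmir, and it is not given.
Zelxan would need Xandal, Ashmor, and Uleqil (Rule 3), but Xandal is never earned.
Zanqil: reached.
Reached: Ashmor and Zanqil — 2 of the 5.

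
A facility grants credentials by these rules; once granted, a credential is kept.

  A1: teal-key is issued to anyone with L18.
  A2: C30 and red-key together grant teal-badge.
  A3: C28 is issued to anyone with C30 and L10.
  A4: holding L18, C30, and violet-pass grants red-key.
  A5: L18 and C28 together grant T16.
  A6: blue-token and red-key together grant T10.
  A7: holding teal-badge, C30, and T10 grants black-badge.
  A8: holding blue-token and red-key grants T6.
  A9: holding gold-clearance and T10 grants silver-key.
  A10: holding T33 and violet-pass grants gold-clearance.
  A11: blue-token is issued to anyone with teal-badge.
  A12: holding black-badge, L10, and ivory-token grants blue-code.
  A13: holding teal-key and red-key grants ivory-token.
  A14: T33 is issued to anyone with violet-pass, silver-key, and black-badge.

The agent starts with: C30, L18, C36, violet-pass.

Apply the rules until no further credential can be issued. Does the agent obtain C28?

C28 would need C30 and L10 (A3), but L10 is never granted.

No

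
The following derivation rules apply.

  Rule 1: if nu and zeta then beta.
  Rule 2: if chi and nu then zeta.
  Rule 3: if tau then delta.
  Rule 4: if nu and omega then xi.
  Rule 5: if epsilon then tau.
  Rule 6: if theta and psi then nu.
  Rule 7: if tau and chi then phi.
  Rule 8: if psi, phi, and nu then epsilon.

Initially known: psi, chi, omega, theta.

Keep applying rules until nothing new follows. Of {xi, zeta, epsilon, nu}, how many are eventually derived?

From theta and psi, Rule 6 gives nu.
chi and nu hold, so zeta follows (Rule 2).
nu and omega hold, so xi follows (Rule 4).
xi: reached.
zeta: reached.
epsilon would need psi, phi, and nu (Rule 8), but phi is never established.
nu: reached.
Reached: xi, zeta, and nu — 3 of the 4.

3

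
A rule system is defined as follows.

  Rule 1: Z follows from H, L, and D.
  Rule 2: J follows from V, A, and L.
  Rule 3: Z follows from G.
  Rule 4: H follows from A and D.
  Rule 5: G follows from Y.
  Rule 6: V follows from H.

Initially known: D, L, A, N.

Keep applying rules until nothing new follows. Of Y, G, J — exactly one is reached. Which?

J

A and D hold, so H follows (Rule 4).
From H, Rule 6 gives V.
From V, A, and L, Rule 2 gives J.
G would need Y (Rule 5), but Y is never established. No rule produces Y, and it is not given.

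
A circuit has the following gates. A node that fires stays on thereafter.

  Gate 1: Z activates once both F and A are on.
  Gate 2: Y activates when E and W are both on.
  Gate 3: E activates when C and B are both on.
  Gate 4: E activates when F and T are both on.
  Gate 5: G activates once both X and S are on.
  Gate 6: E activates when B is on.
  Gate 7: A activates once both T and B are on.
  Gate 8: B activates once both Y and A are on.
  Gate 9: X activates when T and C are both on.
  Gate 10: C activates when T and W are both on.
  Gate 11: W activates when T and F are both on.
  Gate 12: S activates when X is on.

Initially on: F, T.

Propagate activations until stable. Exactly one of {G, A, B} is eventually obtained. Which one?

T and F are on, so W activates (Gate 11).
Gate 10: T and W on → C on.
T and C are on, so X activates (Gate 9).
X is on, so S activates (Gate 12).
X and S are on, so G activates (Gate 5).
A would need T and B (Gate 7), but B never turns on. B would need Y and A (Gate 8), but A never turns on.

G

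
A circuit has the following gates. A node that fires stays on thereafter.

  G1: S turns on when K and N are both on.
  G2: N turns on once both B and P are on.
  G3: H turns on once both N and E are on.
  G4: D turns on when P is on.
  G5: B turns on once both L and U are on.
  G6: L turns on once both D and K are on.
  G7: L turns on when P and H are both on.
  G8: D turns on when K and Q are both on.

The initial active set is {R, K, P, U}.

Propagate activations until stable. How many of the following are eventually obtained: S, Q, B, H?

G4: P on → D on.
G6: D and K on → L on.
G5: L and U on → B on.
G2: B and P on → N on.
G1: K and N on → S on.
S: reached.
No rule produces Q, and it is not given.
B: reached.
H would need N and E (G3), but E never turns on.
Reached: S and B — 2 of the 4.

2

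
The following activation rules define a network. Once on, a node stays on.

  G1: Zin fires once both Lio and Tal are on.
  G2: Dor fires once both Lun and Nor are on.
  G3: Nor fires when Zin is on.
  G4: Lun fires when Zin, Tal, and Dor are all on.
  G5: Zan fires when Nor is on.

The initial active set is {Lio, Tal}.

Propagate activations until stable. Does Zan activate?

Yes

G1: Lio and Tal on → Zin on.
G3: Zin on → Nor on.
G5: Nor on → Zan on.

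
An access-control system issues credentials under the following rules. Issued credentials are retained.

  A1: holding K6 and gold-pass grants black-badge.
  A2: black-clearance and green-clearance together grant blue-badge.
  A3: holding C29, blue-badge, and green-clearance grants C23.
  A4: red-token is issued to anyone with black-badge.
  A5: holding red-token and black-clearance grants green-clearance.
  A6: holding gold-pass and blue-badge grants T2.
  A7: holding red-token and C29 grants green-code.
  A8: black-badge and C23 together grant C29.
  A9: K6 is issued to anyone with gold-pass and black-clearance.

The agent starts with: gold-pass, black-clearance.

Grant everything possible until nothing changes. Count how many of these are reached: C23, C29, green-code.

0

C23 would need C29, blue-badge, and green-clearance (A3), but C29 is never granted.
C29 would need black-badge and C23 (A8), but C23 is never granted.
green-code would need red-token and C29 (A7), but C29 is never granted.
None of the 3 are reached.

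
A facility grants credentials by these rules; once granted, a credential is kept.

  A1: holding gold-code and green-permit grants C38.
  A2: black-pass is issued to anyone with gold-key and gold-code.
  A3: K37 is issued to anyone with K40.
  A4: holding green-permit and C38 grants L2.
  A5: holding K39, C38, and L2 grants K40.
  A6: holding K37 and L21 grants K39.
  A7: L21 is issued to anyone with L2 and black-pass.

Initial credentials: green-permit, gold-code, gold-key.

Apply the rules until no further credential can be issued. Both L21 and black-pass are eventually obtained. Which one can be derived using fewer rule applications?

black-pass: Holding gold-key and gold-code grants black-pass (A2). [1 rule application]
L21: Holding gold-code and green-permit grants C38 (A1). Holding gold-key and gold-code grants black-pass (A2). Holding green-permit and C38 grants L2 (A4). Holding L2 and black-pass grants L21 (A7). [4 rule applications]
black-pass needs fewer.

black-pass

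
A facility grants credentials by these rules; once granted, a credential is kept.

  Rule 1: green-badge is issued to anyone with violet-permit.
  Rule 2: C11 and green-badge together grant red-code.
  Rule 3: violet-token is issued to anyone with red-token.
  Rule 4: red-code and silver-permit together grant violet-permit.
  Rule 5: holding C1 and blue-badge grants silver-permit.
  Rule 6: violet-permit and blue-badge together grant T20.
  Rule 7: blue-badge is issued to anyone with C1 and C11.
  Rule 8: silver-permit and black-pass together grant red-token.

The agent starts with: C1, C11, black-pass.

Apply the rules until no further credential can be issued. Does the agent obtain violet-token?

Yes

Holding C1 and C11 grants blue-badge (Rule 7).
Holding C1 and blue-badge grants silver-permit (Rule 5).
Holding silver-permit and black-pass grants red-token (Rule 8).
Holding red-token grants violet-token (Rule 3).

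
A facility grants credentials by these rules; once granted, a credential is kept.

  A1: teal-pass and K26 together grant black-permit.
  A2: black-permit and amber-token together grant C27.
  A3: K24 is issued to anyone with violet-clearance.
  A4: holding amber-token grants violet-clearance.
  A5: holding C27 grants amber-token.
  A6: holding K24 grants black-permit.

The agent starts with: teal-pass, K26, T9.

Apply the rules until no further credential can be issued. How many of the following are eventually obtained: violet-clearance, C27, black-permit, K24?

1

Holding teal-pass and K26 grants black-permit (A1).
violet-clearance would need amber-token (A4), but amber-token is never granted.
C27 would need black-permit and amber-token (A2), but amber-token is never granted.
black-permit: reached.
K24 would need violet-clearance (A3), but violet-clearance is never granted.
Reached: black-permit — 1 of the 4.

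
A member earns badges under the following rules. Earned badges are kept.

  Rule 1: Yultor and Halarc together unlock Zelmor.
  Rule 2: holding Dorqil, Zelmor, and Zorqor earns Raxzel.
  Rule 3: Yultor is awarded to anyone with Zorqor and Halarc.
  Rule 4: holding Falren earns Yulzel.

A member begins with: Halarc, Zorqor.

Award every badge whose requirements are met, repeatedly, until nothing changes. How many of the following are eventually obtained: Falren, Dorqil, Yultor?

With Zorqor and Halarc, Yultor is earned (Rule 3).
No rule produces Falren, and it is not given.
No rule produces Dorqil, and it is not given.
Yultor: reached.
Reached: Yultor — 1 of the 3.

1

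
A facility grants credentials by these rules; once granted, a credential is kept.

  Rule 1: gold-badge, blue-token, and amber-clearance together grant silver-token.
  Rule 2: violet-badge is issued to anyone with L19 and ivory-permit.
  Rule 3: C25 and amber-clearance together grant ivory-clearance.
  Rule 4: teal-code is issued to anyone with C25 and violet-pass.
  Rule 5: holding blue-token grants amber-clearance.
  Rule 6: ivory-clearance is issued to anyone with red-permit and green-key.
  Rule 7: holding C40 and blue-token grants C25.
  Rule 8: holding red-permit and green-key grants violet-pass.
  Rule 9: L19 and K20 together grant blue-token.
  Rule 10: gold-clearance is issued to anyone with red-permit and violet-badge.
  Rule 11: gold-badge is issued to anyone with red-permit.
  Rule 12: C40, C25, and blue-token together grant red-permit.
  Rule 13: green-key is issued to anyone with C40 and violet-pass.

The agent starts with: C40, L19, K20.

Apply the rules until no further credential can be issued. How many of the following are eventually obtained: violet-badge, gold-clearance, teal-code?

violet-badge would need L19 and ivory-permit (Rule 2), but ivory-permit is never granted.
gold-clearance would need red-permit and violet-badge (Rule 10), but violet-badge is never granted.
teal-code would need C25 and violet-pass (Rule 4), but violet-pass is never granted.
None of the 3 are reached.

0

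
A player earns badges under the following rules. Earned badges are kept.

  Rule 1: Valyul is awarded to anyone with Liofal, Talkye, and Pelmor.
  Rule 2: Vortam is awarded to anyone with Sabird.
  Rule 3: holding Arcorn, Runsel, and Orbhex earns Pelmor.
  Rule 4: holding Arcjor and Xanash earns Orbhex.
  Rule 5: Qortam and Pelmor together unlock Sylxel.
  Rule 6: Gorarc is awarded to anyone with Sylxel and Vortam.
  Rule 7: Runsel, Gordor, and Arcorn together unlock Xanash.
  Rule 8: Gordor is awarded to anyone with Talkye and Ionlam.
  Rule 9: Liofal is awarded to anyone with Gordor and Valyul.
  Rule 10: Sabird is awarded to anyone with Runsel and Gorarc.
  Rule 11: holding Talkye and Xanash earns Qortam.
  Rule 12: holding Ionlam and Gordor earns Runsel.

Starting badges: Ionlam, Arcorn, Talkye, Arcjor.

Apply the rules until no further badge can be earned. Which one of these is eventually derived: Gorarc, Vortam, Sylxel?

With Talkye and Ionlam, Gordor is earned (Rule 8).
With Ionlam and Gordor, Runsel is earned (Rule 12).
With Runsel, Gordor, and Arcorn, Xanash is earned (Rule 7).
With Arcjor and Xanash, Orbhex is earned (Rule 4).
With Talkye and Xanash, Qortam is earned (Rule 11).
With Arcorn, Runsel, and Orbhex, Pelmor is earned (Rule 3).
With Qortam and Pelmor, Sylxel is earned (Rule 5).
Gorarc would need Sylxel and Vortam (Rule 6), but Vortam is never earned. Vortam would need Sabird (Rule 2), but Sabird is never earned.

Sylxel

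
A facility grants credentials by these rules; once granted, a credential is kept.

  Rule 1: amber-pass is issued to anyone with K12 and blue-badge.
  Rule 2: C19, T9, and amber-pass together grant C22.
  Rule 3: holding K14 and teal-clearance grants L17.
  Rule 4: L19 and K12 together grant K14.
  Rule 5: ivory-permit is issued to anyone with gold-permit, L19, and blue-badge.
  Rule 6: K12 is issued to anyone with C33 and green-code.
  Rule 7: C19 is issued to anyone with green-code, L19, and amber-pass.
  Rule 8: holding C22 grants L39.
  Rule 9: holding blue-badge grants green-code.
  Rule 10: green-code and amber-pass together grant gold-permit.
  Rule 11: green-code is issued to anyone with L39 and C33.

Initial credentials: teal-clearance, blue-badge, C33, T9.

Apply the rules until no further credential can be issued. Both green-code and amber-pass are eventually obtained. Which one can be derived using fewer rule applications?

green-code: Holding blue-badge grants green-code (Rule 9). [1 rule application]
amber-pass: Holding blue-badge grants green-code (Rule 9). Holding C33 and green-code grants K12 (Rule 6). Holding K12 and blue-badge grants amber-pass (Rule 1). [3 rule applications]
green-code needs fewer.

green-code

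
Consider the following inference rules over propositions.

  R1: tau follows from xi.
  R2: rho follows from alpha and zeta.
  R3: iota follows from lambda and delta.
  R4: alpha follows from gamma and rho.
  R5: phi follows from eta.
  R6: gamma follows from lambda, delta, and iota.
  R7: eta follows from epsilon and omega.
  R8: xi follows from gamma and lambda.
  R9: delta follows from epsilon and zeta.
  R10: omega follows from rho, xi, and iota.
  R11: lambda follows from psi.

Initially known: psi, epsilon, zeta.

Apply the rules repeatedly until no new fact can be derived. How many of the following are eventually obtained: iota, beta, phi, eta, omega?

1

epsilon and zeta hold, so delta follows (R9).
psi holds, so lambda follows (R11).
From lambda and delta, R3 gives iota.
iota: reached.
No rule produces beta, and it is not given.
phi would need eta (R5), but eta is never established.
eta would need epsilon and omega (R7), but omega is never established.
omega would need rho, xi, and iota (R10), but rho is never established.
Reached: iota — 1 of the 5.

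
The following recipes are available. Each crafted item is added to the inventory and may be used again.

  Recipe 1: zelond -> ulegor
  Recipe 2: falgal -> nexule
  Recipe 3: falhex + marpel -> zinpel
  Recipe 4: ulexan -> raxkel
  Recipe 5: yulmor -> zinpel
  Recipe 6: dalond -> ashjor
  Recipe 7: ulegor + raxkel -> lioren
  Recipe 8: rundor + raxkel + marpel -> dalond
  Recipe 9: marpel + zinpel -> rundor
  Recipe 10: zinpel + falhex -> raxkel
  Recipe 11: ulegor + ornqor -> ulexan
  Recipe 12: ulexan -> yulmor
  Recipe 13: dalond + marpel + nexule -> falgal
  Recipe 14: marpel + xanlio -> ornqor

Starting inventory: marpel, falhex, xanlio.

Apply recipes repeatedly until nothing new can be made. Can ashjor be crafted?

Yes

Using Recipe 3, falhex and marpel make zinpel.
marpel + zinpel -> rundor (Recipe 9).
Using Recipe 10, zinpel and falhex make raxkel.
rundor + raxkel + marpel -> dalond (Recipe 8).
Using Recipe 6, dalond makes ashjor.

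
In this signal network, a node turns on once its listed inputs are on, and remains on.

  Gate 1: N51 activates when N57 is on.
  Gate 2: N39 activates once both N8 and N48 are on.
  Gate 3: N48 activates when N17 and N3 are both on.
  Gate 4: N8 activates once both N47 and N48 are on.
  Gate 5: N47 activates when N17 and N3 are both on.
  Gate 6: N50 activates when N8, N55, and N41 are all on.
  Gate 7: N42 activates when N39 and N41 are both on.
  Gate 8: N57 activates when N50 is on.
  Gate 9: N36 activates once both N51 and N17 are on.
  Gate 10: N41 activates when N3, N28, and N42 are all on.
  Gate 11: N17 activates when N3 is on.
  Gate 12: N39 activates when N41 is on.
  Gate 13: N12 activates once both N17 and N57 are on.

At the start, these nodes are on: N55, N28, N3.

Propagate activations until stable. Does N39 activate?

N3 is on, so N17 activates (Gate 11).
N17 and N3 are on, so N47 activates (Gate 5).
Gate 3: N17 and N3 on → N48 on.
N47 and N48 are on, so N8 activates (Gate 4).
Gate 2: N8 and N48 on → N39 on.

Yes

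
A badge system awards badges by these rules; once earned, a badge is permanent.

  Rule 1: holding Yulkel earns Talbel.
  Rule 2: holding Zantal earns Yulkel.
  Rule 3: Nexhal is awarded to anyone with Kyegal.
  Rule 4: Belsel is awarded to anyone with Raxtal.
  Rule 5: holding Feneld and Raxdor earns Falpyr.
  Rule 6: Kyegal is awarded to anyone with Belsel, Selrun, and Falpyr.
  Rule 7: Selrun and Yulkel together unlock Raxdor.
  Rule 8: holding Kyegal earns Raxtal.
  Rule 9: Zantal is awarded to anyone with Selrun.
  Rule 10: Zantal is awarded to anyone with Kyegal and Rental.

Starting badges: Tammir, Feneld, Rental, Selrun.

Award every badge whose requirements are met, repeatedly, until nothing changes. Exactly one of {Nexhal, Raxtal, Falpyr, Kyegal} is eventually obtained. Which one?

Falpyr

With Selrun, Zantal is earned (Rule 9).
With Zantal, Yulkel is earned (Rule 2).
With Selrun and Yulkel, Raxdor is earned (Rule 7).
With Feneld and Raxdor, Falpyr is earned (Rule 5).
Raxtal would need Kyegal (Rule 8), but Kyegal is never earned. Kyegal would need Belsel, Selrun, and Falpyr (Rule 6), but Belsel is never earned. Nexhal would need Kyegal (Rule 3), but Kyegal is never earned.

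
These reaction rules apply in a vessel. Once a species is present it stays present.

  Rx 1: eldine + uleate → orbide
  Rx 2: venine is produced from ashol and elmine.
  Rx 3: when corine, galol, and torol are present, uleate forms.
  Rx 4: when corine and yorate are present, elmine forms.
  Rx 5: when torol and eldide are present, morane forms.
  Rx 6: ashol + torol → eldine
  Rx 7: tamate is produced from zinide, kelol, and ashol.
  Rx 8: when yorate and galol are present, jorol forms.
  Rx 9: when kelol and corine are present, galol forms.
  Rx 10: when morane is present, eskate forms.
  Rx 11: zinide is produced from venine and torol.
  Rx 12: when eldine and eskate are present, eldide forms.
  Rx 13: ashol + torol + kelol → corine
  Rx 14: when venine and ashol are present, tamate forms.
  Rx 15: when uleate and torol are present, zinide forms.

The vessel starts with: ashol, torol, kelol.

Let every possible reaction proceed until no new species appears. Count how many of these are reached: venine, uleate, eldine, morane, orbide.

ashol, torol, and kelol present → corine forms (Rx 13).
ashol and torol present → eldine forms (Rx 6).
kelol and corine present → galol forms (Rx 9).
corine, galol, and torol present → uleate forms (Rx 3).
eldine and uleate present → orbide forms (Rx 1).
venine would need ashol and elmine (Rx 2), but elmine never forms.
uleate: reached.
eldine: reached.
morane would need torol and eldide (Rx 5), but eldide never forms.
orbide: reached.
Reached: uleate, eldine, and orbide — 3 of the 5.

3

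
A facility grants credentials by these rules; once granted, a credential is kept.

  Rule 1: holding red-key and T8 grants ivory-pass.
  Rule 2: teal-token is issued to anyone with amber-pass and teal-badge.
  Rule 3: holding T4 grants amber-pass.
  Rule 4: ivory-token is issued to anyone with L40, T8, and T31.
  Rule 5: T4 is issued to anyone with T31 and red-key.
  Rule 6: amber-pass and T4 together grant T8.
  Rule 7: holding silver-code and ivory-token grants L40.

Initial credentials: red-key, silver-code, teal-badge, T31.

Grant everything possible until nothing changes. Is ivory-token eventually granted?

No

ivory-token would need L40, T8, and T31 (Rule 4), but L40 is never granted.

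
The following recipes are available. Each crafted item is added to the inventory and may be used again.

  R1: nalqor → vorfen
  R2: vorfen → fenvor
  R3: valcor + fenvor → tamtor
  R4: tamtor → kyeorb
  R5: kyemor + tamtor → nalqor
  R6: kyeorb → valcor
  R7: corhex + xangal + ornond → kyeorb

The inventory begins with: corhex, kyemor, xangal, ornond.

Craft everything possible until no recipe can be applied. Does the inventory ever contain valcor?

Yes

corhex + xangal + ornond → kyeorb (R7).
Using R6, kyeorb makes valcor.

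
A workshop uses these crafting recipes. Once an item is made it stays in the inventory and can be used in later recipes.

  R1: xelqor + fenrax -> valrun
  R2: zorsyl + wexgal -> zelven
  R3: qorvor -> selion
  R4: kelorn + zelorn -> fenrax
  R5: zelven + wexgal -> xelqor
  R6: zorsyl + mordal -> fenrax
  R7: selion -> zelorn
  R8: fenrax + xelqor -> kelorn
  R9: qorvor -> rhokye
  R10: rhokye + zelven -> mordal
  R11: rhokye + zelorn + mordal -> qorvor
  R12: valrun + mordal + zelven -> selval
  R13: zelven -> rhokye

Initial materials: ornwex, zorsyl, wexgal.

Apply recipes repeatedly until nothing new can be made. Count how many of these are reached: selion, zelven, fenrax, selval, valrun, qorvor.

4

Using R2, zorsyl and wexgal make zelven.
Using R5, zelven and wexgal make xelqor.
zelven -> rhokye (R13).
rhokye + zelven -> mordal (R10).
zorsyl + mordal -> fenrax (R6).
xelqor + fenrax -> valrun (R1).
Using R12, valrun, mordal, and zelven make selval.
selion would need qorvor (R3), but qorvor is never obtained.
zelven: reached.
fenrax: reached.
selval: reached.
valrun: reached.
qorvor would need rhokye, zelorn, and mordal (R11), but zelorn is never obtained.
Reached: zelven, fenrax, selval, and valrun — 4 of the 6.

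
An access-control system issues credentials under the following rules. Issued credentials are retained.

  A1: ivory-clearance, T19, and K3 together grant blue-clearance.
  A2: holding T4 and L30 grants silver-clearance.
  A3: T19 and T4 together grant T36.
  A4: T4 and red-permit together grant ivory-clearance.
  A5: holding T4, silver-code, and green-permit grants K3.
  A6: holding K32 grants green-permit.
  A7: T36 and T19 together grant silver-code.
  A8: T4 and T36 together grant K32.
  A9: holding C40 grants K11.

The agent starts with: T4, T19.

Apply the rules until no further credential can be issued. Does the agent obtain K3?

Yes

Holding T19 and T4 grants T36 (A3).
Holding T36 and T19 grants silver-code (A7).
Holding T4 and T36 grants K32 (A8).
Holding K32 grants green-permit (A6).
Holding T4, silver-code, and green-permit grants K3 (A5).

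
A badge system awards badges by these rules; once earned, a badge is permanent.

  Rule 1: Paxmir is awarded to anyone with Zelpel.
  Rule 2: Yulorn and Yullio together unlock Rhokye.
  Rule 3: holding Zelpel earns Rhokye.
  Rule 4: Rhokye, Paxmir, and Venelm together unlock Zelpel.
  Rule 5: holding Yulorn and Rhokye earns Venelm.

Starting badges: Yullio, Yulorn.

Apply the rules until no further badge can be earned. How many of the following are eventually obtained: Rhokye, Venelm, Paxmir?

With Yulorn and Yullio, Rhokye is earned (Rule 2).
With Yulorn and Rhokye, Venelm is earned (Rule 5).
Rhokye: reached.
Venelm: reached.
Paxmir would need Zelpel (Rule 1), but Zelpel is never earned.
Reached: Rhokye and Venelm — 2 of the 3.

2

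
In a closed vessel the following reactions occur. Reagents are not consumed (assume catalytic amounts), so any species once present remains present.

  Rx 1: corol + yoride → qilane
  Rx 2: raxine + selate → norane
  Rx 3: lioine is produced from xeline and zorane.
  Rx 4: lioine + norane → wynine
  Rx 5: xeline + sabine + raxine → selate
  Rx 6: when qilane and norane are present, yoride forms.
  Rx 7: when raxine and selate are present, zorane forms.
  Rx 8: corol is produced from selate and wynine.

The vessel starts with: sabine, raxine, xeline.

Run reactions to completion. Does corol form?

Yes

xeline, sabine, and raxine present → selate forms (Rx 5).
raxine and selate present → zorane forms (Rx 7).
raxine and selate present → norane forms (Rx 2).
xeline and zorane present → lioine forms (Rx 3).
lioine and norane present → wynine forms (Rx 4).
selate and wynine present → corol forms (Rx 8).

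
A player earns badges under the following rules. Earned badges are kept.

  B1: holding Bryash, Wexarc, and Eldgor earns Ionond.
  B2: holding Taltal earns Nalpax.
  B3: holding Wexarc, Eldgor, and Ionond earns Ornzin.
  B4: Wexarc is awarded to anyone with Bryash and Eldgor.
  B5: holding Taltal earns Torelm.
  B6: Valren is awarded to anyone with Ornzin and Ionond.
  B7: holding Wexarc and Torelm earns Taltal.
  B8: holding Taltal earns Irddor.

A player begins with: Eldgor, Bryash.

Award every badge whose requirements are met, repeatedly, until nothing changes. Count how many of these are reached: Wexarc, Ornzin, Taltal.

2

With Bryash and Eldgor, Wexarc is earned (B4).
With Bryash, Wexarc, and Eldgor, Ionond is earned (B1).
With Wexarc, Eldgor, and Ionond, Ornzin is earned (B3).
Wexarc: reached.
Ornzin: reached.
Taltal would need Wexarc and Torelm (B7), but Torelm is never earned.
Reached: Wexarc and Ornzin — 2 of the 3.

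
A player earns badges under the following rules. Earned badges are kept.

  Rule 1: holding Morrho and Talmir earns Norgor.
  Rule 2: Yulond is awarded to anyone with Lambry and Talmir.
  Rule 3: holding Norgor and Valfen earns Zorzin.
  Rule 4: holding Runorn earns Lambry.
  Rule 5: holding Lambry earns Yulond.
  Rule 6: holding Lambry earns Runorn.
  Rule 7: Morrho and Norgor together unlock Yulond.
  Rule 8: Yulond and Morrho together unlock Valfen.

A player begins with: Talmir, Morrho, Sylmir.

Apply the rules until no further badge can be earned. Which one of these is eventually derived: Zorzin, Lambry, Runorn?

With Morrho and Talmir, Norgor is earned (Rule 1).
With Morrho and Norgor, Yulond is earned (Rule 7).
With Yulond and Morrho, Valfen is earned (Rule 8).
With Norgor and Valfen, Zorzin is earned (Rule 3).
Lambry would need Runorn (Rule 4), but Runorn is never earned. Runorn would need Lambry (Rule 6), but Lambry is never earned.

Zorzin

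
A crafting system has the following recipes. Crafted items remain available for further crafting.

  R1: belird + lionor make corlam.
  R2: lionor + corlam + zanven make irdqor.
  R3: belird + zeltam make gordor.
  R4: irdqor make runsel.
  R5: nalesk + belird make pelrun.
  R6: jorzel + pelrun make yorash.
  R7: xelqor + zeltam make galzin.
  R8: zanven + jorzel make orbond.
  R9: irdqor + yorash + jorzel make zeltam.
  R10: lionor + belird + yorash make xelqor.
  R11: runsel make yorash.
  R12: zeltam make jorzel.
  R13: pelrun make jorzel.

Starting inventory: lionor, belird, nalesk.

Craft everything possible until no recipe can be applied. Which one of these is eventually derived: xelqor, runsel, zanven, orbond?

xelqor

Using R5, nalesk and belird make pelrun.
Using R13, pelrun makes jorzel.
jorzel + pelrun → yorash (R6).
Using R10, lionor, belird, and yorash make xelqor.
No rule produces zanven, and it is not given. runsel would need irdqor (R4), but irdqor is never obtained. orbond would need zanven and jorzel (R8), but zanven is never obtained.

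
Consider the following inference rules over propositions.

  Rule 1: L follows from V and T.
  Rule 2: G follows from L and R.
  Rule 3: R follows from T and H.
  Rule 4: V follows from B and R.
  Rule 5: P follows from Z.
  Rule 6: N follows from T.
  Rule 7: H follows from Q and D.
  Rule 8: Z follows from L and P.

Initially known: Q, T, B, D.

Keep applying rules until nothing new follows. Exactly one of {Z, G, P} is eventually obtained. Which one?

G

From Q and D, Rule 7 gives H.
T and H hold, so R follows (Rule 3).
B and R hold, so V follows (Rule 4).
V and T hold, so L follows (Rule 1).
From L and R, Rule 2 gives G.
P would need Z (Rule 5), but Z is never established. Z would need L and P (Rule 8), but P is never established.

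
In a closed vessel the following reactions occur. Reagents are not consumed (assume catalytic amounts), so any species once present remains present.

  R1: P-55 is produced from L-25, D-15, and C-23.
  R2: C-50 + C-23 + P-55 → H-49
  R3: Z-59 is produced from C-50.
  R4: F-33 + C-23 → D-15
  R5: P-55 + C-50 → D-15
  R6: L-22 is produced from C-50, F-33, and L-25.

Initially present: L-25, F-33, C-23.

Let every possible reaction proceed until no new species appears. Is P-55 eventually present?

Yes

F-33 and C-23 present → D-15 forms (R4).
L-25, D-15, and C-23 present → P-55 forms (R1).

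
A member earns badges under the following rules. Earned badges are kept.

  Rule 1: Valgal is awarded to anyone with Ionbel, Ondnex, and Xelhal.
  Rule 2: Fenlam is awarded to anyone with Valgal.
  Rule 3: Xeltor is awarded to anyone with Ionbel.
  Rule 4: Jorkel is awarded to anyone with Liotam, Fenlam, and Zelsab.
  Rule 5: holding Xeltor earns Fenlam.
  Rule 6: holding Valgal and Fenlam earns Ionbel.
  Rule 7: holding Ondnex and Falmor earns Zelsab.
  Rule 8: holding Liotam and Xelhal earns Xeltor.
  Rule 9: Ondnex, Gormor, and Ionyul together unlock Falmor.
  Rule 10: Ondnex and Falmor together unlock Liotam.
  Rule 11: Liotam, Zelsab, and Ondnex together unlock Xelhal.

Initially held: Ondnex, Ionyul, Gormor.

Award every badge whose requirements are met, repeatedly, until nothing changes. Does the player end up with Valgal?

Valgal would need Ionbel, Ondnex, and Xelhal (Rule 1), but Ionbel is never earned.

No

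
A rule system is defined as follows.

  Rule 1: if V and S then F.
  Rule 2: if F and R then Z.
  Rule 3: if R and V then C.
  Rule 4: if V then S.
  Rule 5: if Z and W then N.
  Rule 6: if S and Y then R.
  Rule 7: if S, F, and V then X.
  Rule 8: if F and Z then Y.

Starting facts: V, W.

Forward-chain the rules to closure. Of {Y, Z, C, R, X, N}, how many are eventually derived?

V holds, so S follows (Rule 4).
From V and S, Rule 1 gives F.
S, F, and V hold, so X follows (Rule 7).
Y would need F and Z (Rule 8), but Z is never established.
Z would need F and R (Rule 2), but R is never established.
C would need R and V (Rule 3), but R is never established.
R would need S and Y (Rule 6), but Y is never established.
X: reached.
N would need Z and W (Rule 5), but Z is never established.
Reached: X — 1 of the 6.

1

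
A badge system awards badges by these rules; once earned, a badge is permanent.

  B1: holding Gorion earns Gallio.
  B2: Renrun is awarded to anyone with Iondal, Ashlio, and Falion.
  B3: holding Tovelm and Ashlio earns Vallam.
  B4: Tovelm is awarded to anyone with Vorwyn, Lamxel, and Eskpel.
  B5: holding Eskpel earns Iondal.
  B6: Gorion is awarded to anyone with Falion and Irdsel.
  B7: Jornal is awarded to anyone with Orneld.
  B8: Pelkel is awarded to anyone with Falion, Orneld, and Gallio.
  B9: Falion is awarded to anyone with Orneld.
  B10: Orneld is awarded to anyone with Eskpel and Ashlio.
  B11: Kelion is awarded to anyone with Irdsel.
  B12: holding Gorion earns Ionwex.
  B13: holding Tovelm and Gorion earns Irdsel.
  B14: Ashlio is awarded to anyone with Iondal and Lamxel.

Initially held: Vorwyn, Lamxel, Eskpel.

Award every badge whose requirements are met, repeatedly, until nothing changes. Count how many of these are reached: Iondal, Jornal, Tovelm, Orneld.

4

With Vorwyn, Lamxel, and Eskpel, Tovelm is earned (B4).
With Eskpel, Iondal is earned (B5).
With Iondal and Lamxel, Ashlio is earned (B14).
With Eskpel and Ashlio, Orneld is earned (B10).
With Orneld, Jornal is earned (B7).
Iondal: reached.
Jornal: reached.
Tovelm: reached.
Orneld: reached.
All 4 are reached.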